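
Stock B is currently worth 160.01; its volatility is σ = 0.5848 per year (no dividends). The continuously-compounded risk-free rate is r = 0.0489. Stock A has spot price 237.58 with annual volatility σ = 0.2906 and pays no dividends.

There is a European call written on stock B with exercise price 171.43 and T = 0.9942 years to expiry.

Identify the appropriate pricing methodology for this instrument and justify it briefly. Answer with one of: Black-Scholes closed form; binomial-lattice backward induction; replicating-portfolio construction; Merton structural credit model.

framework: Black-Scholes closed form

Key observation: a European-exercise option on stock B struck at 171.43 — a GBM underlying with constant parameters — admits an analytic price: the data contain no early exercise, no discrete tree, no debt structure.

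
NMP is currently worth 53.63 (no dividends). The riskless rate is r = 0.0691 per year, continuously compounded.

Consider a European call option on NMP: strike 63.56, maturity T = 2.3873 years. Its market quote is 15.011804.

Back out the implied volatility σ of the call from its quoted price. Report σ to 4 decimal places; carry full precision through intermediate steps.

sigma = 0.4669

At σ = 0.4669 the Black–Scholes value reproduces the quote:
σ√T = 0.4669·√2.3873 = 0.721402
d₁ = (ln(S/K) + (r+σ²/2)T) / (σ√T) = (ln(53.63/63.56) + (0.0691+0.4669²/2)·2.3873) / 0.721402 = (-0.169876 + 0.425173) / 0.721402 = 0.353890
d₂ = d₁ − σ√T = 0.353890 − 0.721402 = -0.367512
e^{−rT} = 0.847926
N(d₁) = 0.638289,  N(d₂) = 0.356619
V = S·N(d₁) − K·e^{−rT}·N(d₂) = 34.231463 − 19.219659 = 15.011804 (matching the quote); vega is positive throughout, so no other σ reproduces this price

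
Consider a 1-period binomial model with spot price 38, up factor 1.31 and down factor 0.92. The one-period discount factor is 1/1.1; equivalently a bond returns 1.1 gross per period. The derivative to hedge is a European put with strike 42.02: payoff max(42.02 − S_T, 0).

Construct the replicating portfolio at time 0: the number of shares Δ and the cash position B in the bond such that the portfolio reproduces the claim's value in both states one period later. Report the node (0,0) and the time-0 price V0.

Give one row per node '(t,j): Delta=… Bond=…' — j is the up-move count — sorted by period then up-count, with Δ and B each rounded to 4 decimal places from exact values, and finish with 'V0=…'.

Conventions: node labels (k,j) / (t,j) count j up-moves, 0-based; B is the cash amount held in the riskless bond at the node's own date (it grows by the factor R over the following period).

No-arbitrage ⇒ martingale measure with p* = (R−d)/(u−d) = 0.4615.
Expiry values: V(1,0)=7.0600, V(1,1)=0.0000
(0,0): S=38.0000. Δ = (V_up−V_dn)/(S_up−S_dn) = (0.0000−7.0600)/(49.7800−34.9600) = -0.4764. V = [p*·0.0000 + (1−p*)·7.0600]/1.1 = 3.4559. B = V − Δ·S = 21.5585.
Sanity check at the root: Δ(0,0)·S0 + B(0,0) reproduces V0 = 3.4559.

(0,0): Delta=-0.4764 Bond=21.5585
V0=3.4559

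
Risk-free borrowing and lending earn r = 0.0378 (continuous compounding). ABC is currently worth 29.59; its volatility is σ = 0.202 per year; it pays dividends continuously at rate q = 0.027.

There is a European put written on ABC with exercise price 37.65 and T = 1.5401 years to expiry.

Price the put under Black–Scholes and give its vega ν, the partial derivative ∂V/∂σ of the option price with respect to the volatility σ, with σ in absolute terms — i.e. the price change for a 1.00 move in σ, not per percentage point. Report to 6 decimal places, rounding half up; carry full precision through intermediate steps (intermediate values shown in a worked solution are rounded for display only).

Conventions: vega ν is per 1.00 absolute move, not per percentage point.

price = 7.939443
ν = 10.453679

σ√T = 0.202·√1.5401 = 0.250684
d₁ = (ln(S/K) + (r−q+σ²/2)T) / (σ√T) = (ln(29.59/37.65) + (0.0378−0.027+0.202²/2)·1.5401) / 0.250684 = (-0.240896 + 0.048054) / 0.250684 = -0.769266
d₂ = d₁ − σ√T = -0.769266 − 0.250684 = -1.019949
e^{−rT} = 0.943446
e^{−qT} = 0.959270
N(−d₁) = 0.779132,  N(−d₂) = 0.846124
Put price V = K·e^{−rT}·N(−d₂) − S·e^{−qT}·N(−d₁) = 30.054955 − 22.115512 = 7.939443
φ(d₁) = (1/√(2π))·e^{−d₁²/2} = 0.296762
ν = S·e^{−qT}·φ(d₁)·√T = 10.453679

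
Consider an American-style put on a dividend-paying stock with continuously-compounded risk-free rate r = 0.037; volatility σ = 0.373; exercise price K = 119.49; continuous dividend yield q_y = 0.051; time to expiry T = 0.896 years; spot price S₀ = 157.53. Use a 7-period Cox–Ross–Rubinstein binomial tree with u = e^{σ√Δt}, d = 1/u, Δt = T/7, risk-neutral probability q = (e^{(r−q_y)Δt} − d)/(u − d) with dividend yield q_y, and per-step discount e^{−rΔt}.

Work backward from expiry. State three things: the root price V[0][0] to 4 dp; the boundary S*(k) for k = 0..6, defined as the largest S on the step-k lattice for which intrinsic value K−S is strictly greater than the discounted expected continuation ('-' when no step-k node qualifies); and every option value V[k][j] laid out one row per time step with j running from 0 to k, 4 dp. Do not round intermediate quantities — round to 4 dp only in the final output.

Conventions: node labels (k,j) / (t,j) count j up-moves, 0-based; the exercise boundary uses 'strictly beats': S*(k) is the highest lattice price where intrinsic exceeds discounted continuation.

price = 6.4850
boundary = - - - - - 80.8320 70.7339
tree:
6.4850
9.8109 2.6477
14.5113 4.3943 0.6247
20.8789 7.1860 1.1623 0.0000
29.0277 11.5283 2.1627 0.0000 0.0000
38.6580 18.0221 4.0240 0.0000 0.0000 0.0000
48.7561 27.1547 7.4872 0.0000 0.0000 0.0000 0.0000
57.5927 38.6580 13.9310 0.0000 0.0000 0.0000 0.0000 0.0000

Δt=0.12800, u=1.14276, d=0.87507, q=0.46000, disc=e^(-rΔt)=0.99528
k=7 terminal: V=max(K-S,0) → 57.5927 38.6580 13.9310 0.0000 0.0000 0.0000 0.0000 0.0000
k=6: j=0 S=70.7339 intr=48.7561 cont=48.6518 V=48.7561[EX]; j=1 S=92.3718 intr=27.1182 cont=27.1547 V=27.1547[hold]; j=2 S=120.6289 intr=0.0000 cont=7.4872 V=7.4872[hold]; j=3 S=157.5300 intr=0.0000 cont=0.0000 V=0.0000[hold]; j=4 S=205.7194 intr=0.0000 cont=0.0000 V=0.0000[hold]; j=5 S=268.6502 intr=0.0000 cont=0.0000 V=0.0000[hold]; j=6 S=350.8319 intr=0.0000 cont=0.0000 V=0.0000[hold]  S*(6)=70.7339
k=5: j=0 S=80.8320 intr=38.6580 cont=38.6361 V=38.6580[EX]; j=1 S=105.5590 intr=13.9310 cont=18.0221 V=18.0221[hold]; j=2 S=137.8502 intr=0.0000 cont=4.0240 V=4.0240[hold]; j=3 S=180.0194 intr=0.0000 cont=0.0000 V=0.0000[hold]; j=4 S=235.0884 intr=0.0000 cont=0.0000 V=0.0000[hold]; j=5 S=307.0033 intr=0.0000 cont=0.0000 V=0.0000[hold]  S*(5)=80.8320
k=4: j=0 S=92.3718 intr=27.1182 cont=29.0277 V=29.0277[hold]; j=1 S=120.6289 intr=0.0000 cont=11.5283 V=11.5283[hold]; j=2 S=157.5300 intr=0.0000 cont=2.1627 V=2.1627[hold]; j=3 S=205.7194 intr=0.0000 cont=0.0000 V=0.0000[hold]; j=4 S=268.6502 intr=0.0000 cont=0.0000 V=0.0000[hold]  S*(4)=-
k=3: j=0 S=105.5590 intr=13.9310 cont=20.8789 V=20.8789[hold]; j=1 S=137.8502 intr=0.0000 cont=7.1860 V=7.1860[hold]; j=2 S=180.0194 intr=0.0000 cont=1.1623 V=1.1623[hold]; j=3 S=235.0884 intr=0.0000 cont=0.0000 V=0.0000[hold]  S*(3)=-
k=2: j=0 S=120.6289 intr=0.0000 cont=14.5113 V=14.5113[hold]; j=1 S=157.5300 intr=0.0000 cont=4.3943 V=4.3943[hold]; j=2 S=205.7194 intr=0.0000 cont=0.6247 V=0.6247[hold]  S*(2)=-
k=1: j=0 S=137.8502 intr=0.0000 cont=9.8109 V=9.8109[hold]; j=1 S=180.0194 intr=0.0000 cont=2.6477 V=2.6477[hold]  S*(1)=-
k=0: j=0 S=157.5300 intr=0.0000 cont=6.4850 V=6.4850[hold]  S*(0)=-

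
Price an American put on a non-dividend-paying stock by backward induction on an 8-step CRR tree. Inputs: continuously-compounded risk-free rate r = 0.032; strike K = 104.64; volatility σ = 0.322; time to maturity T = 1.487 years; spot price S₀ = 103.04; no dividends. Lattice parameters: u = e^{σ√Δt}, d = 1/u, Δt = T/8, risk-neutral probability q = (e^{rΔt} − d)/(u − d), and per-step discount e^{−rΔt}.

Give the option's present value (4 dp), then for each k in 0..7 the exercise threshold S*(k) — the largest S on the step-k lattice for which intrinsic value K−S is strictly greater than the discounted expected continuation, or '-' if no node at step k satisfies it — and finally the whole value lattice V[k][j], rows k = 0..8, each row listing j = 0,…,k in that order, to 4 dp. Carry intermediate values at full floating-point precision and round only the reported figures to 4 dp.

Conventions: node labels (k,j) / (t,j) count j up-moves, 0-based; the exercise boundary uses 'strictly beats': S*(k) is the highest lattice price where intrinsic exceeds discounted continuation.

price = 14.6613
boundary = - - - 67.9413 59.1348 67.9413 78.0592 89.6840
tree:
14.6613
20.5896 8.5903
28.0000 13.0286 4.0160
36.6987 19.1714 6.7115 1.2231
45.5052 27.1644 10.9788 2.2946 0.1084
53.1702 36.6987 17.4445 4.2960 0.2125 0.0000
59.8417 45.5052 26.5808 8.0254 0.4165 0.0000 0.0000
65.6484 53.1702 36.6987 14.9560 0.8163 0.0000 0.0000 0.0000
70.7025 59.8417 45.5052 26.5808 1.6000 0.0000 0.0000 0.0000 0.0000

Δt=0.18588, u=1.14892, d=0.87038, q=0.48677, disc=e^(-rΔt)=0.99407
k=8 terminal: V=max(K-S,0) → 70.7025 59.8417 45.5052 26.5808 1.6000 0.0000 0.0000 0.0000 0.0000
k=7: j=0 S=38.9916 intr=65.6484 cont=65.0279 V=65.6484[EX]; j=1 S=51.4698 intr=53.1702 cont=52.5497 V=53.1702[EX]; j=2 S=67.9413 intr=36.6987 cont=36.0782 V=36.6987[EX]; j=3 S=89.6840 intr=14.9560 cont=14.3354 V=14.9560[EX]; j=4 S=118.3850 intr=0.0000 cont=0.8163 V=0.8163[hold]; j=5 S=156.2709 intr=0.0000 cont=0.0000 V=0.0000[hold]; j=6 S=206.2812 intr=0.0000 cont=0.0000 V=0.0000[hold]; j=7 S=272.2959 intr=0.0000 cont=0.0000 V=0.0000[hold]  S*(7)=89.6840
k=6: j=0 S=44.7983 intr=59.8417 cont=59.2212 V=59.8417[EX]; j=1 S=59.1348 intr=45.5052 cont=44.8847 V=45.5052[EX]; j=2 S=78.0592 intr=26.5808 cont=25.9602 V=26.5808[EX]; j=3 S=103.0400 intr=1.6000 cont=8.0254 V=8.0254[hold]; j=4 S=136.0152 intr=0.0000 cont=0.4165 V=0.4165[hold]; j=5 S=179.5432 intr=0.0000 cont=0.0000 V=0.0000[hold]; j=6 S=237.0011 intr=0.0000 cont=0.0000 V=0.0000[hold]  S*(6)=78.0592
k=5: j=0 S=51.4698 intr=53.1702 cont=52.5497 V=53.1702[EX]; j=1 S=67.9413 intr=36.6987 cont=36.0782 V=36.6987[EX]; j=2 S=89.6840 intr=14.9560 cont=17.4445 V=17.4445[hold]; j=3 S=118.3850 intr=0.0000 cont=4.2960 V=4.2960[hold]; j=4 S=156.2709 intr=0.0000 cont=0.2125 V=0.2125[hold]; j=5 S=206.2812 intr=0.0000 cont=0.0000 V=0.0000[hold]  S*(5)=67.9413
k=4: j=0 S=59.1348 intr=45.5052 cont=44.8847 V=45.5052[EX]; j=1 S=78.0592 intr=26.5808 cont=27.1644 V=27.1644[hold]; j=2 S=103.0400 intr=1.6000 cont=10.9788 V=10.9788[hold]; j=3 S=136.0152 intr=0.0000 cont=2.2946 V=2.2946[hold]; j=4 S=179.5432 intr=0.0000 cont=0.1084 V=0.1084[hold]  S*(4)=59.1348
k=3: j=0 S=67.9413 intr=36.6987 cont=36.3606 V=36.6987[EX]; j=1 S=89.6840 intr=14.9560 cont=19.1714 V=19.1714[hold]; j=2 S=118.3850 intr=0.0000 cont=6.7115 V=6.7115[hold]; j=3 S=156.2709 intr=0.0000 cont=1.2231 V=1.2231[hold]  S*(3)=67.9413
k=2: j=0 S=78.0592 intr=26.5808 cont=28.0000 V=28.0000[hold]; j=1 S=103.0400 intr=1.6000 cont=13.0286 V=13.0286[hold]; j=2 S=136.0152 intr=0.0000 cont=4.0160 V=4.0160[hold]  S*(2)=-
k=1: j=0 S=89.6840 intr=14.9560 cont=20.5896 V=20.5896[hold]; j=1 S=118.3850 intr=0.0000 cont=8.5903 V=8.5903[hold]  S*(1)=-
k=0: j=0 S=103.0400 intr=1.6000 cont=14.6613 V=14.6613[hold]  S*(0)=-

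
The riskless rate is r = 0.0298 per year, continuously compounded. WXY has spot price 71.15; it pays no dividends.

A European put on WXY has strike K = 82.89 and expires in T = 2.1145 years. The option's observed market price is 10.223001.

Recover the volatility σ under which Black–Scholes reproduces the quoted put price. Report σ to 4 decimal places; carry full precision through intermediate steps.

sigma = 0.1469

At σ = 0.1469 the Black–Scholes value reproduces the quote:
σ√T = 0.1469·√2.1145 = 0.213612
d₁ = (ln(S/K) + (r+σ²/2)T) / (σ√T) = (ln(71.15/82.89) + (0.0298+0.1469²/2)·2.1145) / 0.213612 = (-0.152724 + 0.085827) / 0.213612 = -0.313170
d₂ = d₁ − σ√T = -0.313170 − 0.213612 = -0.526782
e^{−rT} = 0.938932
N(−d₁) = 0.622924,  N(−d₂) = 0.700828
V = K·e^{−rT}·N(−d₂) − S·N(−d₁) = 54.544073 − 44.321072 = 10.223001 (the observed quote) — the price is monotone increasing in volatility, hence this σ is the only solution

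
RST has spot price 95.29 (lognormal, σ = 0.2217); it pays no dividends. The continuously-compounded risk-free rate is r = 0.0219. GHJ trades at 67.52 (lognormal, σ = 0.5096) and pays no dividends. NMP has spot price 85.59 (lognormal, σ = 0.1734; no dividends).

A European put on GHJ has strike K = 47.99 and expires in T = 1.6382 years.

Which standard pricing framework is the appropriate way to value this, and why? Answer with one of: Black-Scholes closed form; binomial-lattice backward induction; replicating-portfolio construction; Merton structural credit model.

framework: Black-Scholes closed form

Key observation: everything needed for the exact continuous-time valuation of the European put on GHJ (strike 47.99) is given, and no feature rules the closed form out.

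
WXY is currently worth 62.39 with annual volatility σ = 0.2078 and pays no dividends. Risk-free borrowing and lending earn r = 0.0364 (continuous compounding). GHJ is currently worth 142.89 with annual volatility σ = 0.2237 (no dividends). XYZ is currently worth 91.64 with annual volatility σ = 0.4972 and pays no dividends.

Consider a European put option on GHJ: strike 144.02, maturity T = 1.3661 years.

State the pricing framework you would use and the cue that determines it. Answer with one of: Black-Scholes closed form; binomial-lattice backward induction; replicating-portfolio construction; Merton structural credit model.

Key observation: a European-exercise option on GHJ struck at 144.02 — a GBM underlying with constant parameters — admits an analytic price: the data contain no early exercise, no discrete tree, no debt structure.

framework: Black-Scholes closed form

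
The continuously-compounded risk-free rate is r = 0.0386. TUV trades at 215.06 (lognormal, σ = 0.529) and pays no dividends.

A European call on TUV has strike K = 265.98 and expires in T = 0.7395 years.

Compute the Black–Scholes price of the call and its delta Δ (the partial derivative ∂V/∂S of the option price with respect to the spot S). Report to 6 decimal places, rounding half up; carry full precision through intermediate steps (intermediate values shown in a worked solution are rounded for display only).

price = 24.251832
Δ = 0.429781

σ√T = 0.529·√0.7395 = 0.454909
d₁ = (ln(S/K) + (r+σ²/2)T) / (σ√T) = (ln(215.06/265.98) + (0.0386+0.529²/2)·0.7395) / 0.454909 = (-0.212504 + 0.132016) / 0.454909 = -0.176932
d₂ = d₁ − σ√T = -0.176932 − 0.454909 = -0.631842
e^{−rT} = 0.971859
N(d₁) = 0.429781,  N(d₂) = 0.263745
Call price V = S·N(d₁) − K·e^{−rT}·N(d₂) = 92.428653 − 68.176821 = 24.251832
Δ = N(d₁) = 0.429781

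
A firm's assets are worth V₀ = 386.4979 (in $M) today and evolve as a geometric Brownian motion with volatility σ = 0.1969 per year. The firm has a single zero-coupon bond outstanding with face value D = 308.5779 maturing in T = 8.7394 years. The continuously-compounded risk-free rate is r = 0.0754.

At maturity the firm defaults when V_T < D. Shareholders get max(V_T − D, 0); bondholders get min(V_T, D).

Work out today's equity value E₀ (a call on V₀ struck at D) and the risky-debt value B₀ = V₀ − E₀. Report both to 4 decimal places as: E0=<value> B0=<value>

E0=230.7776 B0=155.7203

With assets at 386.4979 and a single debt payment of 308.5779 at 8.7394 years:
d₁ = [ln(V₀/D) + (r + σ²/2)T] / (σ√T)
   = [ln(386.4979/308.5779) + (0.0754 + 0.5·0.1969²)·8.7394] / (0.1969·√8.7394)
   = [0.225152 + 0.828362] / 0.582085 = 1.809897
d₂ = d₁ − σ√T = 1.809897 − 0.582085 = 1.227812
N(d₁) = 0.964844,  N(d₂) = 0.890241,  e^(−rT) = 0.517394
E₀ = V₀·N(d₁) − D·e^(−rT)·N(d₂)
   = 386.4979·0.964844 − 308.5779·0.517394·0.890241 = 230.777584
B₀ = V₀ − E₀ = 386.4979 − 230.777584 = 155.720316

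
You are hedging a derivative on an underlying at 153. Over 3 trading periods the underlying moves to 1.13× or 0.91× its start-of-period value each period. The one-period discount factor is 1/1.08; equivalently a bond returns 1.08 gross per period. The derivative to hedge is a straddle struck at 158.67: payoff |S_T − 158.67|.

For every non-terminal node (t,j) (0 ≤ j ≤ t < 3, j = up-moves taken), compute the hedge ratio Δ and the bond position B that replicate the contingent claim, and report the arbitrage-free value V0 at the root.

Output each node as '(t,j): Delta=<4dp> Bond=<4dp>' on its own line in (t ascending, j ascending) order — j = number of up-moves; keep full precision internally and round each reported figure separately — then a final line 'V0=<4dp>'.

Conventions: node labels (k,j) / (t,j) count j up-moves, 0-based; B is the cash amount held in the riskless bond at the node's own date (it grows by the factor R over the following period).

(0,0): Delta=0.6493 Bond=-68.5492
(1,0): Delta=-0.1071 Bond=31.2846
(1,1): Delta=0.8285 Bond=-105.0090
(2,0): Delta=-1.0000 Bond=146.9167
(2,1): Delta=0.1044 Bond=0.5140
(2,2): Delta=1.0000 Bond=-146.9167
V0=30.7977

Since d<R<u, set p* = (R−d)/(u−d) = 0.7727; price each node as the discounted p*-expectation of its children.
Expiry values: V(3,0)=43.3736, V(3,1)=15.4998, V(3,2)=19.1128, V(3,3)=62.0932
  t=2,j=0: stock 126.6993 → up 143.1702 (V=15.4998), down 115.2964 (V=43.3736). Price 20.2174; hedge Δ=-1.0000, bond B=146.9167.
  t=2,j=1: stock 157.3299 → up 177.7828 (V=19.1128), down 143.1702 (V=15.4998). Price 16.9367; hedge Δ=0.1044, bond B=0.5140.
  t=2,j=2: stock 195.3657 → up 220.7632 (V=62.0932), down 177.7828 (V=19.1128). Price 48.4490; hedge Δ=1.0000, bond B=-146.9167.
  t=1,j=0: stock 139.2300 → up 157.3299 (V=16.9367), down 126.6993 (V=20.2174). Price 16.3725; hedge Δ=-0.1071, bond B=31.2846.
  t=1,j=1: stock 172.8900 → up 195.3657 (V=48.4490), down 157.3299 (V=16.9367). Price 38.2288; hedge Δ=0.8285, bond B=-105.0090.
  t=0,j=0: stock 153.0000 → up 172.8900 (V=38.2288), down 139.2300 (V=16.3725). Price 30.7977; hedge Δ=0.6493, bond B=-68.5492.
As a check, the time-0 holding Δ(0,0)·S0 + B(0,0) comes to 30.7977 — exactly V0.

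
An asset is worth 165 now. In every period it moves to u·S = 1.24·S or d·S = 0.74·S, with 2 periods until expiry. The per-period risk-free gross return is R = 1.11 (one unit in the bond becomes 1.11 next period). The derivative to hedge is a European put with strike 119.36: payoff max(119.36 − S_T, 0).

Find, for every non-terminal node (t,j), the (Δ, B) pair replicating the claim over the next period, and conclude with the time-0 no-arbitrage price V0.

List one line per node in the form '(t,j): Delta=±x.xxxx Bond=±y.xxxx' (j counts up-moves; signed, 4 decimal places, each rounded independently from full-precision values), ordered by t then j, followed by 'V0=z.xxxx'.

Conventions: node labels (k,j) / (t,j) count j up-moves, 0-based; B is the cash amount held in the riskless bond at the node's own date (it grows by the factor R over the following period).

Under the risk-neutral measure, an up-move has probability p* = (R−d)/(u−d) = 0.7400 and values discount at R = 1.11.
Terminal payoffs: V(2,0)=29.0060, V(2,1)=0.0000, V(2,2)=0.0000
  t=1,j=0: stock 122.1000 → up 151.4040 (V=0.0000), down 90.3540 (V=29.0060). Price 6.7942; hedge Δ=-0.4751, bond B=64.8062.
  t=1,j=1: stock 204.6000 → up 253.7040 (V=0.0000), down 151.4040 (V=0.0000). Price 0.0000; hedge Δ=0.0000, bond B=0.0000.
  t=0,j=0: stock 165.0000 → up 204.6000 (V=0.0000), down 122.1000 (V=6.7942). Price 1.5914; hedge Δ=-0.0824, bond B=15.1798.
Check: Δ(0,0)·S0 + B(0,0) = 1.5914 = V0.

(0,0): Delta=-0.0824 Bond=15.1798
(1,0): Delta=-0.4751 Bond=64.8062
(1,1): Delta=0.0000 Bond=0.0000
V0=1.5914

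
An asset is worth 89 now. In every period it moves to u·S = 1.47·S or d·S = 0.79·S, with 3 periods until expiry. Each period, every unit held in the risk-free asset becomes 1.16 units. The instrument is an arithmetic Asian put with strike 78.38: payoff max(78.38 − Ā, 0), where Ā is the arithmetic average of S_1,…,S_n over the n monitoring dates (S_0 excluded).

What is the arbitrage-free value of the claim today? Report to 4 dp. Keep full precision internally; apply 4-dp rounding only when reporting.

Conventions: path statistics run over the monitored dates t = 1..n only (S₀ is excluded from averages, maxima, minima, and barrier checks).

Set p* = 0.5441 (from d < R < u); the path-dependent value is the discounted p*-expectation over all price paths.
Enumerate all 2^3 = 8 price paths (U = up ×1.47, D = down ×0.79); each path with k up-moves has probability p*^k·(1−p*)^(3−k).
DDD: Ā=56.5785, payoff=21.8015, prob=0.094745
UDD: Ā=105.2789, payoff=0.0000, prob=0.113083
DUD: Ā=85.1056, payoff=0.0000, prob=0.113083
UUD: Ā=158.3610, payoff=0.0000, prob=0.134970
DDU: Ā=69.1686, payoff=9.2114, prob=0.113083
UDU: Ā=128.7062, payoff=0.0000, prob=0.134970
DUU: Ā=108.5329, payoff=0.0000, prob=0.134970
UUU: Ā=201.9535, payoff=0.0000, prob=0.161094
Price = Σ prob·payoff / R^3 = 3.107248 / 1.560896 = 1.9907

price = 1.9907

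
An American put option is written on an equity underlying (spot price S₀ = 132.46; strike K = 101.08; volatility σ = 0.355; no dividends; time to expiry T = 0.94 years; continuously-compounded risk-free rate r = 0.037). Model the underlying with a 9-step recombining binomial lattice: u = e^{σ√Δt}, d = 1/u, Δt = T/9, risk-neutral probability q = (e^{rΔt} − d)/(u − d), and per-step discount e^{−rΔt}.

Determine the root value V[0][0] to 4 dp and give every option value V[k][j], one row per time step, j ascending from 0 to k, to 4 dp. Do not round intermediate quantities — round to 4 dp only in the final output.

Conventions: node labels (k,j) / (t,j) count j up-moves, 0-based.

price = 4.2902
tree:
4.2902
6.5244 1.9819
9.7020 3.2447 0.6737
14.0515 5.2188 1.2008 0.1263
19.7248 8.2151 2.1189 0.2478 0.0000
26.6784 12.5911 3.6925 0.4860 0.0000 0.0000
34.5329 18.6553 6.3333 0.9532 0.0000 0.0000 0.0000
41.7460 26.4428 10.6389 1.8696 0.0000 0.0000 0.0000 0.0000
48.1774 34.5329 17.3693 3.6671 0.0000 0.0000 0.0000 0.0000 0.0000
53.9116 41.7460 26.4428 7.1927 0.0000 0.0000 0.0000 0.0000 0.0000 0.0000

Δt=0.10444, u=1.12157, d=0.89161, q=0.48819, disc=e^(-rΔt)=0.99614
k=9 terminal: V=max(K-S,0) → 53.9116 41.7460 26.4428 7.1927 0.0000 0.0000 0.0000 0.0000 0.0000 0.0000
k=8: j=0 S=52.9026 intr=48.1774 cont=47.7875 V=48.1774[EX]; j=1 S=66.5471 intr=34.5329 cont=34.1430 V=34.5329[EX]; j=2 S=83.7107 intr=17.3693 cont=16.9794 V=17.3693[EX]; j=3 S=105.3011 intr=0.0000 cont=3.6671 V=3.6671[hold]; j=4 S=132.4600 intr=0.0000 cont=0.0000 V=0.0000[hold]; j=5 S=166.6236 intr=0.0000 cont=0.0000 V=0.0000[hold]; j=6 S=209.5986 intr=0.0000 cont=0.0000 V=0.0000[hold]; j=7 S=263.6576 intr=0.0000 cont=0.0000 V=0.0000[hold]; j=8 S=331.6593 intr=0.0000 cont=0.0000 V=0.0000[hold]
k=7: j=0 S=59.3340 intr=41.7460 cont=41.3562 V=41.7460[EX]; j=1 S=74.6372 intr=26.4428 cont=26.0530 V=26.4428[EX]; j=2 S=93.8873 intr=7.1927 cont=10.6389 V=10.6389[hold]; j=3 S=118.1024 intr=0.0000 cont=1.8696 V=1.8696[hold]; j=4 S=148.5630 intr=0.0000 cont=0.0000 V=0.0000[hold]; j=5 S=186.8799 intr=0.0000 cont=0.0000 V=0.0000[hold]; j=6 S=235.0793 intr=0.0000 cont=0.0000 V=0.0000[hold]; j=7 S=295.7101 intr=0.0000 cont=0.0000 V=0.0000[hold]
k=6: j=0 S=66.5471 intr=34.5329 cont=34.1430 V=34.5329[EX]; j=1 S=83.7107 intr=17.3693 cont=18.6553 V=18.6553[hold]; j=2 S=105.3011 intr=0.0000 cont=6.3333 V=6.3333[hold]; j=3 S=132.4600 intr=0.0000 cont=0.9532 V=0.9532[hold]; j=4 S=166.6236 intr=0.0000 cont=0.0000 V=0.0000[hold]; j=5 S=209.5986 intr=0.0000 cont=0.0000 V=0.0000[hold]; j=6 S=263.6576 intr=0.0000 cont=0.0000 V=0.0000[hold]
k=5: j=0 S=74.6372 intr=26.4428 cont=26.6784 V=26.6784[hold]; j=1 S=93.8873 intr=7.1927 cont=12.5911 V=12.5911[hold]; j=2 S=118.1024 intr=0.0000 cont=3.6925 V=3.6925[hold]; j=3 S=148.5630 intr=0.0000 cont=0.4860 V=0.4860[hold]; j=4 S=186.8799 intr=0.0000 cont=0.0000 V=0.0000[hold]; j=5 S=235.0793 intr=0.0000 cont=0.0000 V=0.0000[hold]
k=4: j=0 S=83.7107 intr=17.3693 cont=19.7248 V=19.7248[hold]; j=1 S=105.3011 intr=0.0000 cont=8.2151 V=8.2151[hold]; j=2 S=132.4600 intr=0.0000 cont=2.1189 V=2.1189[hold]; j=3 S=166.6236 intr=0.0000 cont=0.2478 V=0.2478[hold]; j=4 S=209.5986 intr=0.0000 cont=0.0000 V=0.0000[hold]
k=3: j=0 S=93.8873 intr=7.1927 cont=14.0515 V=14.0515[hold]; j=1 S=118.1024 intr=0.0000 cont=5.2188 V=5.2188[hold]; j=2 S=148.5630 intr=0.0000 cont=1.2008 V=1.2008[hold]; j=3 S=186.8799 intr=0.0000 cont=0.1263 V=0.1263[hold]
k=2: j=0 S=105.3011 intr=0.0000 cont=9.7020 V=9.7020[hold]; j=1 S=132.4600 intr=0.0000 cont=3.2447 V=3.2447[hold]; j=2 S=166.6236 intr=0.0000 cont=0.6737 V=0.6737[hold]
k=1: j=0 S=118.1024 intr=0.0000 cont=6.5244 V=6.5244[hold]; j=1 S=148.5630 intr=0.0000 cont=1.9819 V=1.9819[hold]
k=0: j=0 S=132.4600 intr=0.0000 cont=4.2902 V=4.2902[hold]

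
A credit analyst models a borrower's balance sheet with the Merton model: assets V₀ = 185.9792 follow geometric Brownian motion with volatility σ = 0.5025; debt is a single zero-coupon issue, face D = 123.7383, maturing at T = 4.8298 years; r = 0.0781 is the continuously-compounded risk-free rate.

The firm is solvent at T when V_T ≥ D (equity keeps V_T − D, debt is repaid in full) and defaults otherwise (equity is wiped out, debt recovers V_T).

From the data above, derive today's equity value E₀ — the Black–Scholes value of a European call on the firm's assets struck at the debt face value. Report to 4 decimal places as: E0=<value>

E0=118.9915

Apply the equity-as-call identities (strike 123.7383, horizon 4.8298 years):
d₁ = [ln(V₀/D) + (r + σ²/2)T] / (σ√T)
   = [ln(185.9792/123.7383) + (0.0781 + 0.5·0.5025²)·4.8298] / (0.5025·√4.8298)
   = [0.407466 + 0.986985] / 1.104334 = 1.262707
d₂ = d₁ − σ√T = 1.262707 − 1.104334 = 0.158372
N(d₁) = 0.896653,  N(d₂) = 0.562918,  e^(−rT) = 0.685774
E₀ = V₀·N(d₁) − D·e^(−rT)·N(d₂)
   = 185.9792·0.896653 − 123.7383·0.685774·0.562918 = 118.991485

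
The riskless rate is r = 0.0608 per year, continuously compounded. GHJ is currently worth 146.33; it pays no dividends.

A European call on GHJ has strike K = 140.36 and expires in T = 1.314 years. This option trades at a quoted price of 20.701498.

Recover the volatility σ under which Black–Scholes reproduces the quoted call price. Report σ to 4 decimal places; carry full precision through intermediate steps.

sigma = 0.1624

At σ = 0.1624 the Black–Scholes value reproduces the quote:
σ√T = 0.1624·√1.314 = 0.186159
d₁ = (ln(S/K) + (r+σ²/2)T) / (σ√T) = (ln(146.33/140.36) + (0.0608+0.1624²/2)·1.314) / 0.186159 = (0.041654 + 0.097219) / 0.186159 = 0.745990
d₂ = d₁ − σ√T = 0.745990 − 0.186159 = 0.559831
e^{−rT} = 0.923217
N(d₁) = 0.772163,  N(d₂) = 0.712203
V = S·N(d₁) − K·e^{−rT}·N(d₂) = 112.990630 − 92.289131 = 20.701498 (the quoted price), and the Black–Scholes price is strictly increasing in σ, so σ is unique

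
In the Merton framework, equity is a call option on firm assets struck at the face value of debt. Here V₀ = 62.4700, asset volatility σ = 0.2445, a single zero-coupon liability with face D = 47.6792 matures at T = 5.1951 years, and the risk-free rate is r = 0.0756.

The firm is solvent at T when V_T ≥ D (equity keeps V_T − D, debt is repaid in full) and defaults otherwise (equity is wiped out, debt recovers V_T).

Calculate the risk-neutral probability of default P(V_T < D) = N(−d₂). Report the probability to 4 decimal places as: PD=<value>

PD=0.1812

Work the structural quantities from V₀ = 62.4700 against face 47.6792:
d₁ = [ln(V₀/D) + (r + σ²/2)T] / (σ√T)
   = [ln(62.4700/47.6792) + (0.0756 + 0.5·0.2445²)·5.1951] / (0.2445·√5.1951)
   = [0.270191 + 0.548032] / 0.557283 = 1.468236
d₂ = d₁ − σ√T = 1.468236 − 0.557283 = 0.910953
risk-neutral PD = N(−d₂) = N(-0.910953) = 0.181160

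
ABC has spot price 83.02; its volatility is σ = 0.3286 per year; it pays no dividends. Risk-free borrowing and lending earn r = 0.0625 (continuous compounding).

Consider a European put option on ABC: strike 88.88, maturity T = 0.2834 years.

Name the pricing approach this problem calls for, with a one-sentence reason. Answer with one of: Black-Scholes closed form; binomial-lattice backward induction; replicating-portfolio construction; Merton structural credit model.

framework: Black-Scholes closed form

Key observation: with ABC following a GBM at constant σ and r, the European put struck at 88.88 prices in closed form — nothing here needs a stepwise model or a balance sheet.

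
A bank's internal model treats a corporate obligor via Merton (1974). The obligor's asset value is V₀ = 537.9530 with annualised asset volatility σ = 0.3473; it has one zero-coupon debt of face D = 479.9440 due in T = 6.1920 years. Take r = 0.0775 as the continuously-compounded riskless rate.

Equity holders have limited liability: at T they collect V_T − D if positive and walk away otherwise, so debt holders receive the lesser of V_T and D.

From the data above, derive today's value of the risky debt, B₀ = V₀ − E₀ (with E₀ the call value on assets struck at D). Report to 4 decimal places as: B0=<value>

B0=249.1540

With assets at 537.9530 and a single debt payment of 479.9440 at 6.1920 years:
d₁ = [ln(V₀/D) + (r + σ²/2)T] / (σ√T)
   = [ln(537.9530/479.9440) + (0.0775 + 0.5·0.3473²)·6.1920] / (0.3473·√6.1920)
   = [0.114102 + 0.853311] / 0.864212 = 1.119416
d₂ = d₁ − σ√T = 1.119416 − 0.864212 = 0.255204
N(d₁) = 0.868519,  N(d₂) = 0.600717,  e^(−rT) = 0.618858
E₀ = V₀·N(d₁) − D·e^(−rT)·N(d₂)
   = 537.9530·0.868519 − 479.9440·0.618858·0.600717 = 288.798964
B₀ = V₀ − E₀ = 537.9530 − 288.798964 = 249.154036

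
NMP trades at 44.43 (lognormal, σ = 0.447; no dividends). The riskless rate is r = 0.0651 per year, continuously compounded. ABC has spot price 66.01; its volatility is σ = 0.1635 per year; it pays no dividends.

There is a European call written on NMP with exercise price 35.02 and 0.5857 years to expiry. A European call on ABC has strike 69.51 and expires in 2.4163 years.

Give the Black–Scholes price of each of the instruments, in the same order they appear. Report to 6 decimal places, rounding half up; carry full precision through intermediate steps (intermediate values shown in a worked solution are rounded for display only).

[NMP call K=35.02]
σ√T = 0.447·√0.5857 = 0.342094
d₁ = (ln(S/K) + (r+σ²/2)T) / (σ√T) = (ln(44.43/35.02) + (0.0651+0.447²/2)·0.5857) / 0.342094 = (0.237996 + 0.096643) / 0.342094 = 0.978208
d₂ = d₁ − σ√T = 0.978208 − 0.342094 = 0.636114
e^{−rT} = 0.962589
N(d₁) = 0.836014,  N(d₂) = 0.737649
price = S·N(d₁) − K·e^{−rT}·N(d₂) = 37.144110 − 24.866039 = 12.278072
[ABC call K=69.51]
σ√T = 0.1635·√2.4163 = 0.254152
d₁ = (ln(S/K) + (r+σ²/2)T) / (σ√T) = (ln(66.01/69.51) + (0.0651+0.1635²/2)·2.4163) / 0.254152 = (-0.051664 + 0.189598) / 0.254152 = 0.542720
d₂ = d₁ − σ√T = 0.542720 − 0.254152 = 0.288568
e^{−rT} = 0.854447
N(d₁) = 0.706339,  N(d₂) = 0.613544
price = S·N(d₁) − K·e^{−rT}·N(d₂) = 46.625422 − 36.439978 = 10.185444

price(NMP call K=35.02) = 12.278072
price(ABC call K=69.51) = 10.185444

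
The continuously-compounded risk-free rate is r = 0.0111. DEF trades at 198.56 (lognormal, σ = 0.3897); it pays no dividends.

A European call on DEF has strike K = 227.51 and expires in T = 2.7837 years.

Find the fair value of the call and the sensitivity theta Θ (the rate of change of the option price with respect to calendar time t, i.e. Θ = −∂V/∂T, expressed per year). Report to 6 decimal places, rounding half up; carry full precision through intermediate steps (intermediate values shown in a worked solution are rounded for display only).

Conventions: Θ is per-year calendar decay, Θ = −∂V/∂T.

price = 43.077511
Θ = -9.895323

σ√T = 0.3897·√2.7837 = 0.650192
d₁ = (ln(S/K) + (r+σ²/2)T) / (σ√T) = (ln(198.56/227.51) + (0.0111+0.3897²/2)·2.7837) / 0.650192 = (-0.136103 + 0.242274) / 0.650192 = 0.163292
d₂ = d₁ − σ√T = 0.163292 − 0.650192 = -0.486900
e^{−rT} = 0.969573
N(d₁) = 0.564856,  N(d₂) = 0.313165
Call price V = S·N(d₁) − K·e^{−rT}·N(d₂) = 112.157738 − 69.080227 = 43.077511
φ(d₁) = (1/√(2π))·e^{−d₁²/2} = 0.393659
Θ = −S·φ(d₁)·σ/(2√T) − r·K·e^{−rT}·N(d₂) = −9.128532 − 0.766791 = -9.895323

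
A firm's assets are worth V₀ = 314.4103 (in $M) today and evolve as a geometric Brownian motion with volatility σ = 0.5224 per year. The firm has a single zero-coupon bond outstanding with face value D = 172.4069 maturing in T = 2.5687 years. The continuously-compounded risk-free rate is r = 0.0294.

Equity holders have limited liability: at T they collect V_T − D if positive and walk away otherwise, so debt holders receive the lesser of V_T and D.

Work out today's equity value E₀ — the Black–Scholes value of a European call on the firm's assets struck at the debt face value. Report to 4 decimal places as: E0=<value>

E0=175.6785

Apply the equity-as-call identities (strike 172.4069, horizon 2.5687 years):
d₁ = [ln(V₀/D) + (r + σ²/2)T] / (σ√T)
   = [ln(314.4103/172.4069) + (0.0294 + 0.5·0.5224²)·2.5687] / (0.5224·√2.5687)
   = [0.600841 + 0.426021] / 0.837259 = 1.226457
d₂ = d₁ − σ√T = 1.226457 − 0.837259 = 0.389198
N(d₁) = 0.889987,  N(d₂) = 0.651435,  e^(−rT) = 0.927261
E₀ = V₀·N(d₁) − D·e^(−rT)·N(d₂)
   = 314.4103·0.889987 − 172.4069·0.927261·0.651435 = 175.678463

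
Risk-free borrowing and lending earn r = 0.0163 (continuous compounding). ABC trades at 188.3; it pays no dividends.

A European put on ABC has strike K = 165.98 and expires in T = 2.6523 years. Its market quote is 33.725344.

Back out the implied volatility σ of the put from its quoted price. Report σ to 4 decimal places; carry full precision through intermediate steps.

At σ = 0.4255 the Black–Scholes value reproduces the quote:
σ√T = 0.4255·√2.6523 = 0.692964
d₁ = (ln(S/K) + (r+σ²/2)T) / (σ√T) = (ln(188.3/165.98) + (0.0163+0.4255²/2)·2.6523) / 0.692964 = (0.126169 + 0.283332) / 0.692964 = 0.590942
d₂ = d₁ − σ√T = 0.590942 − 0.692964 = -0.102023
e^{−rT} = 0.957689
N(−d₁) = 0.277280,  N(−d₂) = 0.540631
V = K·e^{−rT}·N(−d₂) − S·N(−d₁) = 85.937129 − 52.211785 = 33.725344 (equal to the quote); since ∂V/∂σ > 0 for all σ, the implied volatility is unique

sigma = 0.4255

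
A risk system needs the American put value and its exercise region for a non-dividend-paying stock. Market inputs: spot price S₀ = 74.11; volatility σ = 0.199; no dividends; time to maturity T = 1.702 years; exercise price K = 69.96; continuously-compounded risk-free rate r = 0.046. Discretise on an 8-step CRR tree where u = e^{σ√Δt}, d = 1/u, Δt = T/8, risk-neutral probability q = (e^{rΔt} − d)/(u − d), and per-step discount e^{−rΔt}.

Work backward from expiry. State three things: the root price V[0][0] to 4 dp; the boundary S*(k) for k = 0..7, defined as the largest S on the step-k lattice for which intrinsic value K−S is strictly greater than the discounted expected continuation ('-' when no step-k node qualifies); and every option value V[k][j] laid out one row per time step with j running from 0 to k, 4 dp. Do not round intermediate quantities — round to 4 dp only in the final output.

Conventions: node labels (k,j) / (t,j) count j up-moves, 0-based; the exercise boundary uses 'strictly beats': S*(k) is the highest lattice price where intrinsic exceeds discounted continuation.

price = 3.8508
boundary = - - - 56.2713 51.3362 56.2713 51.3362 56.2713
tree:
3.8508
6.0703 1.9583
9.2798 3.3432 0.7693
13.6887 5.5509 1.4518 0.1797
18.6238 8.9053 2.6860 0.3866 0.0000
23.1260 13.6887 4.8381 0.8317 0.0000 0.0000
27.2335 18.6238 8.3854 1.7891 0.0000 0.0000 0.0000
30.9807 23.1260 13.6887 3.8487 0.0000 0.0000 0.0000 0.0000
34.3992 27.2335 18.6238 8.2791 0.0000 0.0000 0.0000 0.0000 0.0000

params: Δt=0.21275 u=1.09613 d=0.91230 q=0.53057 e^(-rΔt)=0.99026
t_8 payoffs: 34.3992 27.2335 18.6238 8.2791 0.0000 0.0000 0.0000 0.0000 0.0000
t_7: node(7,0) S=38.9793 payoff=30.9807 vs cont=30.2993 → 30.9807 [stop]  node(7,1) S=46.8340 payoff=23.1260 vs cont=22.4447 → 23.1260 [stop]  node(7,2) S=56.2713 payoff=13.6887 vs cont=13.0073 → 13.6887 [stop]  node(7,3) S=67.6104 payoff=2.3496 vs cont=3.8487 → 3.8487 [wait]  node(7,4) S=81.2344 payoff=0.0000 vs cont=0.0000 → 0.0000 [wait]  node(7,5) S=97.6037 payoff=0.0000 vs cont=0.0000 → 0.0000 [wait]  node(7,6) S=117.2716 payoff=0.0000 vs cont=0.0000 → 0.0000 [wait]  node(7,7) S=140.9027 payoff=0.0000 vs cont=0.0000 → 0.0000 [wait]  ⇒ S*(7)=56.2713
t_6: node(6,0) S=42.7265 payoff=27.2335 vs cont=26.5521 → 27.2335 [stop]  node(6,1) S=51.3362 payoff=18.6238 vs cont=17.9424 → 18.6238 [stop]  node(6,2) S=61.6809 payoff=8.2791 vs cont=8.3854 → 8.3854 [wait]  node(6,3) S=74.1100 payoff=0.0000 vs cont=1.7891 → 1.7891 [wait]  node(6,4) S=89.0437 payoff=0.0000 vs cont=0.0000 → 0.0000 [wait]  node(6,5) S=106.9867 payoff=0.0000 vs cont=0.0000 → 0.0000 [wait]  node(6,6) S=128.5452 payoff=0.0000 vs cont=0.0000 → 0.0000 [wait]  ⇒ S*(6)=51.3362
t_5: node(5,0) S=46.8340 payoff=23.1260 vs cont=22.4447 → 23.1260 [stop]  node(5,1) S=56.2713 payoff=13.6887 vs cont=13.0632 → 13.6887 [stop]  node(5,2) S=67.6104 payoff=2.3496 vs cont=4.8381 → 4.8381 [wait]  node(5,3) S=81.2344 payoff=0.0000 vs cont=0.8317 → 0.8317 [wait]  node(5,4) S=97.6037 payoff=0.0000 vs cont=0.0000 → 0.0000 [wait]  node(5,5) S=117.2716 payoff=0.0000 vs cont=0.0000 → 0.0000 [wait]  ⇒ S*(5)=56.2713
t_4: node(4,0) S=51.3362 payoff=18.6238 vs cont=17.9424 → 18.6238 [stop]  node(4,1) S=61.6809 payoff=8.2791 vs cont=8.9053 → 8.9053 [wait]  node(4,2) S=74.1100 payoff=0.0000 vs cont=2.6860 → 2.6860 [wait]  node(4,3) S=89.0437 payoff=0.0000 vs cont=0.3866 → 0.3866 [wait]  node(4,4) S=106.9867 payoff=0.0000 vs cont=0.0000 → 0.0000 [wait]  ⇒ S*(4)=51.3362
t_3: node(3,0) S=56.2713 payoff=13.6887 vs cont=13.3363 → 13.6887 [stop]  node(3,1) S=67.6104 payoff=2.3496 vs cont=5.5509 → 5.5509 [wait]  node(3,2) S=81.2344 payoff=0.0000 vs cont=1.4518 → 1.4518 [wait]  node(3,3) S=97.6037 payoff=0.0000 vs cont=0.1797 → 0.1797 [wait]  ⇒ S*(3)=56.2713
t_2: node(2,0) S=61.6809 payoff=8.2791 vs cont=9.2798 → 9.2798 [wait]  node(2,1) S=74.1100 payoff=0.0000 vs cont=3.3432 → 3.3432 [wait]  node(2,2) S=89.0437 payoff=0.0000 vs cont=0.7693 → 0.7693 [wait]  ⇒ S*(2)=-
t_1: node(1,0) S=67.6104 payoff=2.3496 vs cont=6.0703 → 6.0703 [wait]  node(1,1) S=81.2344 payoff=0.0000 vs cont=1.9583 → 1.9583 [wait]  ⇒ S*(1)=-
t_0: node(0,0) S=74.1100 payoff=0.0000 vs cont=3.8508 → 3.8508 [wait]  ⇒ S*(0)=-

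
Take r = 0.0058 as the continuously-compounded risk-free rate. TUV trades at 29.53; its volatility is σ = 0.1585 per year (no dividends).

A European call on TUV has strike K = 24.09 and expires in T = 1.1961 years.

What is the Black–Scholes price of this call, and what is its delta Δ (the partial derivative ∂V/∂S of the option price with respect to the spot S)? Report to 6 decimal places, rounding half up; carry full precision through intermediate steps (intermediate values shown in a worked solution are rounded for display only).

σ√T = 0.1585·√1.1961 = 0.173346
d₁ = (ln(S/K) + (r+σ²/2)T) / (σ√T) = (ln(29.53/24.09) + (0.0058+0.1585²/2)·1.1961) / 0.173346 = (0.203610 + 0.021962) / 0.173346 = 1.301282
d₂ = d₁ − σ√T = 1.301282 − 0.173346 = 1.127936
e^{−rT} = 0.993087
N(d₁) = 0.903419,  N(d₂) = 0.870327
Call price V = S·N(d₁) − K·e^{−rT}·N(d₂) = 26.677964 − 20.821221 = 5.856743
Δ = N(d₁) = 0.903419

price = 5.856743
Δ = 0.903419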